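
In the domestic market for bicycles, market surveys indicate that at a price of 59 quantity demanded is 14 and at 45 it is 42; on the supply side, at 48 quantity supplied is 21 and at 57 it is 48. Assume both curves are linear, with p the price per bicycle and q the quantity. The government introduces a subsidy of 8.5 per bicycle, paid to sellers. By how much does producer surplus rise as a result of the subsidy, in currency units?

Demand slope: (42 − 14)/(45 − 59) = -2, so qd = 132 − 2p.
Supply slope: (48 − 21)/(57 − 48) = 3, so qs = 3p − 123.
Before the subsidy: set 132 − 2p = 3p − 123 → p* = 51, q* = 30.
With a per-unit subsidy paid to sellers, each receives p + 8.5 per unit sold, so supply becomes qs = 3(p + 8.5) − 123.
New equilibrium: consumers pay 45.9, sellers receive 54.4, q = 40.2. (Wedge: pb − ps = −8.5.)
ΔPS is the trapezoid between Q = 40.2 and Q = 30 of height 3.4: ½ · (30 + 40.2) · 3.4 = 119.34.

Producer surplus rises by 119.34.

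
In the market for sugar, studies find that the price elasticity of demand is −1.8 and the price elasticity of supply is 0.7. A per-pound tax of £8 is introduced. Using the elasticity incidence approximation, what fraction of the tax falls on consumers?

Consumers' share ≈ 0.28.

Incidence ratio: consumers' share ≈ εs / (εs + |εd|) = 0.7 / (0.7 + 1.8) = 0.28.
Supply is the less elastic side, so consumers bear the smaller share.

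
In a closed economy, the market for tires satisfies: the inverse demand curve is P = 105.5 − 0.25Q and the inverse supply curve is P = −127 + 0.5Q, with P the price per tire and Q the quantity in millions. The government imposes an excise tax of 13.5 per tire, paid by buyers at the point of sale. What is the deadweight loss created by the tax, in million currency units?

Deadweight loss = 121.5 million.

Rewrite in direct form: Qd = 422 − 4P and Qs = 2P + 254.
Before the tax: set 422 − 4P = 2P + 254 → P* = 28, Q* = 310.
With the tax collected from buyers, demand (in seller-price terms) shifts: Qd = 422 − 4(P + 13.5).
Solving gives Q = 292 with buyers paying 32.5 and producers receiving 19 (the 13.5 wedge).
Quantity falls by |ΔQ| = |310 − 292| = 18.
DWL = ½ · t · |ΔQ| = ½ · 13.5 · 18 = 121.5.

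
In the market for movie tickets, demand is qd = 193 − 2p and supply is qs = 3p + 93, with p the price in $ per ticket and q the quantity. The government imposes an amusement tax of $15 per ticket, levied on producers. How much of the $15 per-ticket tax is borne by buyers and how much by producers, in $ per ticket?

Buyers bear $9 per ticket; producers bear $6 per ticket.

Before the tax: set 193 − 2p = 3p + 93 → p* = $20, q* = 153.
With the tax collected from producers, supply shifts: qs = 3(p − 15) + 93.
New equilibrium: buyers pay $29, producers receive $14, q = 135. (Wedge: pb − ps = 15.)
Burden on buyers: $9; on producers: $6. (They sum to $15.)
The less price-elastic side of the market bears the larger share of a per-unit tax.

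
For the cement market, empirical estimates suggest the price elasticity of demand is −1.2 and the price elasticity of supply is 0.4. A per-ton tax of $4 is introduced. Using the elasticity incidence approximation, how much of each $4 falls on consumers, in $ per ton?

Incidence ratio: consumers' share ≈ εs / (εs + |εd|) = 0.4 / (0.4 + 1.2) = 0.25.
So consumers bear ≈ 0.25 × $4 = $1; suppliers bear $3.

Consumers bear ≈ $1 per ton.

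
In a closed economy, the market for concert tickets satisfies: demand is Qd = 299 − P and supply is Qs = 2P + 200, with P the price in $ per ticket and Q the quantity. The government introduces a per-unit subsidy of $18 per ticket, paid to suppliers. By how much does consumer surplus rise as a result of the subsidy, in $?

Before the subsidy: set 299 − P = 2P + 200 → P* = $33, Q* = 266.
With a per-unit subsidy paid to suppliers, each receives P + 18 per unit sold, so supply becomes Qs = 2(P + 18) + 200.
Solving gives Q = 278 with consumers paying $21 and suppliers receiving $39 (the $18 wedge).
ΔCS is the trapezoid between Q = 278 and Q = 266 of height $12: ½ · (266 + 278) · 12 = $3264.

Consumer surplus rises by $3264.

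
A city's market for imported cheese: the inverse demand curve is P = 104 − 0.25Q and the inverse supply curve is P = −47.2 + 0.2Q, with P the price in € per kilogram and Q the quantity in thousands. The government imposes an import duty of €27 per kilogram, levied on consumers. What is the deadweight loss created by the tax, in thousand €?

Deadweight loss = €810 thousand.

Rewrite in direct form: Qd = 416 − 4P and Qs = 5P + 236.
Before the tax: set 416 − 4P = 5P + 236 → P* = €20, Q* = 336.
With the tax collected from consumers, demand (in seller-price terms) shifts: Qd = 416 − 4(P + 27).
Solving gives Q = 276 with consumers paying €35 and suppliers receiving €8 (the €27 wedge).
Quantity falls by |ΔQ| = |336 − 276| = 60.
DWL = ½ · t · |ΔQ| = ½ · 27 · 60 = €810.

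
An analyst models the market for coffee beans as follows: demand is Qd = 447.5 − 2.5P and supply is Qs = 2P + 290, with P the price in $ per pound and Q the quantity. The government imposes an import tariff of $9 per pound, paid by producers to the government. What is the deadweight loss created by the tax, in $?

Deadweight loss = $45.

Before the tax: set 447.5 − 2.5P = 2P + 290 → P* = $35, Q* = 360.
With the tax collected from producers, supply shifts: Qs = 2(P − 9) + 290.
Solving gives Q = 350 with buyers paying $39 and producers receiving $30 (the $9 wedge).
Quantity falls by |ΔQ| = |360 − 350| = 10.
DWL = ½ · t · |ΔQ| = ½ · 9 · 10 = $45.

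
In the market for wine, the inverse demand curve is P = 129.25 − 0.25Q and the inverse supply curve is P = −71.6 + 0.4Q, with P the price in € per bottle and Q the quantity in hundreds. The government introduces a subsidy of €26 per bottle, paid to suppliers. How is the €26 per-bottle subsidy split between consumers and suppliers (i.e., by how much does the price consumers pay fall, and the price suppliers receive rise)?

Consumers gain €10 per bottle; suppliers gain €16 per bottle.

Inverting to Q(P) form: Qd = 517 − 4P; Qs = 2.5P + 179.
Without the subsidy, 517 − 4P = 2.5P + 179 gives 6.5P = 338, so P* = €52 and Q* = 309.
With a per-unit subsidy paid to suppliers, each receives P + 26 per unit sold, so supply becomes Qs = 2.5(P + 26) + 179.
Solving gives Q = 349 with consumers paying €42 and suppliers receiving €68 (the €26 wedge).
Gain to consumers: €10; to suppliers: €16. (They sum to €26.)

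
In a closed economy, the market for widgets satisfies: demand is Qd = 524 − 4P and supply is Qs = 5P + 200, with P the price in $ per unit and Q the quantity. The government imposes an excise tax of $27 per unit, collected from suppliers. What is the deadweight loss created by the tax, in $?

Deadweight loss = $810.

Before the tax: set 524 − 4P = 5P + 200 → P* = $36, Q* = 380.
With the tax collected from suppliers, supply shifts: Qs = 5(P − 27) + 200.
Solving gives Q = 320 with buyers paying $51 and suppliers receiving $24 (the $27 wedge).
Quantity falls by |ΔQ| = |380 − 320| = 60.
DWL = ½ · t · |ΔQ| = ½ · 27 · 60 = $810.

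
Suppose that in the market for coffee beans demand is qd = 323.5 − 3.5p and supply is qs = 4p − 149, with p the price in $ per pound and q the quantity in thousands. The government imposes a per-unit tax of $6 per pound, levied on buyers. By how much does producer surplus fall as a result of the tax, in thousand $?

Producer surplus falls by $272.72 thousand.

Without the tax, 323.5 − 3.5p = 4p − 149 gives 7.5p = 472.5, so p* = $63 and q* = 103.
With the tax collected from buyers, demand (in seller-price terms) shifts: qd = 323.5 − 3.5(p + 6).
New equilibrium: buyers pay $66.2, sellers receive $60.2, q = 91.8. (Wedge: pb − ps = 6.)
ΔPS is the trapezoid between Q = 91.8 and Q = 103 of height $2.8: ½ · (103 + 91.8) · 2.8 = $272.72.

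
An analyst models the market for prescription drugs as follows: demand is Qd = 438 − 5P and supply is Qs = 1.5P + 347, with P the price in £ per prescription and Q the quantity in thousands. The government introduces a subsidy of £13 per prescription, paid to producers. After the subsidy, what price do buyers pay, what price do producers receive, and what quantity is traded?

Before the subsidy: set 438 − 5P = 1.5P + 347 → P* = £14, Q* = 368.
With a per-unit subsidy paid to producers, each receives P + 13 per unit sold, so supply becomes Qs = 1.5(P + 13) + 347.
New equilibrium: buyers pay £11, producers receive £24, Q = 383. (Wedge: Pb − Ps = −13.)

Buyers pay £11; producers receive £24; quantity = 383.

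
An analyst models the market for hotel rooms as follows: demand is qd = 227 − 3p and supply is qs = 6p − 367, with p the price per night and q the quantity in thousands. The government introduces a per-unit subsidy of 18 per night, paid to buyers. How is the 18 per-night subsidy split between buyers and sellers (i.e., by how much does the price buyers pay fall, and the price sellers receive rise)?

Buyers gain 12 per night; sellers gain 6 per night.

Before the subsidy: set 227 − 3p = 6p − 367 → p* = 66, q* = 29.
With a per-unit subsidy paid to buyers, each effectively pays p − 18, so demand becomes qd = 227 − 3(p − 18).
New equilibrium: buyers pay 54, sellers receive 72, q = 65. (Wedge: pb − ps = −18.)
Gain to buyers: 12; to sellers: 6. (They sum to 18.)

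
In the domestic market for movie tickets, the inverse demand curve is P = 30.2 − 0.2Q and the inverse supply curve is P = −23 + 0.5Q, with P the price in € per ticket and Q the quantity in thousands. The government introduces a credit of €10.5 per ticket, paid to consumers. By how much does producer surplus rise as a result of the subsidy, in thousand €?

Inverting to Q(P) form: Qd = 151 − 5P; Qs = 2P + 46.
Before the subsidy: set 151 − 5P = 2P + 46 → P* = €15, Q* = 76.
With a per-unit subsidy paid to consumers, each effectively pays P − 10.5, so demand becomes Qd = 151 − 5(P − 10.5).
Solving gives Q = 91 with consumers paying €12 and suppliers receiving €22.5 (the €10.5 wedge).
ΔPS is the trapezoid between Q = 91 and Q = 76 of height €7.5: ½ · (76 + 91) · 7.5 = €626.25.

Producer surplus rises by €626.25 thousand.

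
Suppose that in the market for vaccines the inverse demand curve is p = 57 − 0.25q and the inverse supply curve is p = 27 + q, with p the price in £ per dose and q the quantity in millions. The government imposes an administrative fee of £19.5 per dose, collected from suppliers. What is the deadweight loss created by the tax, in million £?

Rewrite in direct form: qd = 228 − 4p and qs = p − 27.
Before the tax: set 228 − 4p = p − 27 → p* = £51, q* = 24.
With the tax collected from suppliers, supply shifts: qs = (p − 19.5) − 27.
Solving gives q = 8.4 with consumers paying £54.9 and suppliers receiving £35.4 (the £19.5 wedge).
Quantity falls by |ΔQ| = |24 − 8.4| = 15.6.
DWL = ½ · t · |ΔQ| = ½ · 19.5 · 15.6 = £152.1.

Deadweight loss = £152.1 million.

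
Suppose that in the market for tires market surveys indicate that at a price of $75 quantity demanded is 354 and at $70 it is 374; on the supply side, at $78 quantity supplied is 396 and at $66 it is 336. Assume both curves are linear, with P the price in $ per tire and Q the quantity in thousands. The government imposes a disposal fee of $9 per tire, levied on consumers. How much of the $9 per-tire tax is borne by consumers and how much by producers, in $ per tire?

Consumers bear $5 per tire; producers bear $4 per tire.

Demand slope: (374 − 354)/(70 − 75) = -4, so Qd = 654 − 4P.
Supply slope: (336 − 396)/(66 − 78) = 5, so Qs = 5P + 6.
Before the tax: set 654 − 4P = 5P + 6 → P* = $72, Q* = 366.
With the tax collected from consumers, demand (in seller-price terms) shifts: Qd = 654 − 4(P + 9).
New equilibrium: consumers pay $77, producers receive $68, Q = 346. (Wedge: Pb − Ps = 9.)
Burden on consumers: $5; on producers: $4. (They sum to $9.)
The less price-elastic side of the market bears the larger share of a per-unit tax.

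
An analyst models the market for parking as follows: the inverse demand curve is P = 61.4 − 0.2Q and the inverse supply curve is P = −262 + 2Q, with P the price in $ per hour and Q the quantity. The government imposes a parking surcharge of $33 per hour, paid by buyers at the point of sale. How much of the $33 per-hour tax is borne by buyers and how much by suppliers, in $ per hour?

Rewrite in direct form: Qd = 307 − 5P and Qs = 0.5P + 131.
Before the tax: set 307 − 5P = 0.5P + 131 → P* = $32, Q* = 147.
With the tax collected from buyers, demand (in seller-price terms) shifts: Qd = 307 − 5(P + 33).
New equilibrium: buyers pay $35, suppliers receive $2, Q = 132. (Wedge: Pb − Ps = 33.)
Burden on buyers: $3; on suppliers: $30. (They sum to $33.)
The less price-elastic side of the market bears the larger share of a per-unit tax.

Buyers bear $3 per hour; suppliers bear $30 per hour.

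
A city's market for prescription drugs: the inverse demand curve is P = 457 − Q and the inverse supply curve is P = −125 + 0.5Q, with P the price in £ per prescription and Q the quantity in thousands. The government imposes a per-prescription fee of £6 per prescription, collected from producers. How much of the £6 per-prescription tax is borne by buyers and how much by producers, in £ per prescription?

Rewrite in direct form: Qd = 457 − P and Qs = 2P + 250.
Without the tax, 457 − P = 2P + 250 gives 3P = 207, so P* = £69 and Q* = 388.
With the tax collected from producers, supply shifts: Qs = 2(P − 6) + 250.
New equilibrium: buyers pay £73, producers receive £67, Q = 384. (Wedge: Pb − Ps = 6.)
Burden on buyers: £4; on producers: £2. (They sum to £6.)

Buyers bear £4 per prescription; producers bear £2 per prescription.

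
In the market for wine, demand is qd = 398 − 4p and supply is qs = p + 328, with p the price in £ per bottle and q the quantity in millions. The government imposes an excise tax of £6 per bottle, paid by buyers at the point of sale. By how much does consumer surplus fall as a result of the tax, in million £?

Before the tax: set 398 − 4p = p + 328 → p* = £14, q* = 342.
With the tax collected from buyers, demand (in seller-price terms) shifts: qd = 398 − 4(p + 6).
Solving gives q = 337.2 with buyers paying £15.2 and producers receiving £9.2 (the £6 wedge).
ΔCS is the trapezoid between Q = 337.2 and Q = 342 of height £1.2: ½ · (342 + 337.2) · 1.2 = £407.52.

Consumer surplus falls by £407.52 million.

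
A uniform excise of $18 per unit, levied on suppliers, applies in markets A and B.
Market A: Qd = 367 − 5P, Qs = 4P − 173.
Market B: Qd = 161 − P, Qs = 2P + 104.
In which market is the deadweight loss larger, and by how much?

Market A: pre-tax P* = $60, Q* = 67; post-tax Q = 27; deadweight loss = $360.
Market B: pre-tax P* = $19, Q* = 142; post-tax Q = 130; deadweight loss = $108.
Difference: $360 vs $108 → market A is larger by $252.

Market A, by $252.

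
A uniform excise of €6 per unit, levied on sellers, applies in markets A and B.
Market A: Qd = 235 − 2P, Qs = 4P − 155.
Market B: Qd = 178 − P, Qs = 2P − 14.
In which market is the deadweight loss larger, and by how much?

Market A: pre-tax P* = €65, Q* = 105; post-tax Q = 97; deadweight loss = €24.
Market B: pre-tax P* = €64, Q* = 114; post-tax Q = 110; deadweight loss = €12.
Difference: €24 vs €12 → market A is larger by €12.

Market A, by €12.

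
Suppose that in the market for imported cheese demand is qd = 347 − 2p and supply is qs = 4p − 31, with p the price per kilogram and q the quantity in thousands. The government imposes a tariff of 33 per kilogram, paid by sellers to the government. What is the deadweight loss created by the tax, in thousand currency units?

Deadweight loss = 726 thousand.

Without the tax, 347 − 2p = 4p − 31 gives 6p = 378, so p* = 63 and q* = 221.
With the tax collected from sellers, supply shifts: qs = 4(p − 33) − 31.
New equilibrium: buyers pay 85, sellers receive 52, q = 177. (Wedge: pb − ps = 33.)
Quantity falls by |ΔQ| = |221 − 177| = 44.
DWL = ½ · t · |ΔQ| = ½ · 33 · 44 = 726.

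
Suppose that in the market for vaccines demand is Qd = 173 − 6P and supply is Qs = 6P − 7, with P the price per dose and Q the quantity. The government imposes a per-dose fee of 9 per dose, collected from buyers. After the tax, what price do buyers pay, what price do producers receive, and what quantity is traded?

Buyers pay 19.5; producers receive 10.5; quantity = 56.

Before the tax: set 173 − 6P = 6P − 7 → P* = 15, Q* = 83.
With the tax collected from buyers, demand (in seller-price terms) shifts: Qd = 173 − 6(P + 9).
Solving gives Q = 56 with buyers paying 19.5 and producers receiving 10.5 (the 9 wedge).
The less price-elastic side of the market bears the larger share of a per-unit tax.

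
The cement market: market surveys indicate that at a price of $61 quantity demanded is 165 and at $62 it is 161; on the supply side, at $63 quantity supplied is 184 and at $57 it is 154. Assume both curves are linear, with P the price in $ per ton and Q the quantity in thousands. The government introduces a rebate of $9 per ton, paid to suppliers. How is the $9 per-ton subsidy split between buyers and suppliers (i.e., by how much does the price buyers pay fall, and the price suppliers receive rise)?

Buyers gain $5 per ton; suppliers gain $4 per ton.

Demand slope: (161 − 165)/(62 − 61) = -4, so Qd = 409 − 4P.
Supply slope: (154 − 184)/(57 − 63) = 5, so Qs = 5P − 131.
Without the subsidy, 409 − 4P = 5P − 131 gives 9P = 540, so P* = $60 and Q* = 169.
With a per-unit subsidy paid to suppliers, each receives P + 9 per unit sold, so supply becomes Qs = 5(P + 9) − 131.
New equilibrium: buyers pay $55, suppliers receive $64, Q = 189. (Wedge: Pb − Ps = −9.)
Gain to buyers: $5; to suppliers: $4. (They sum to $9.)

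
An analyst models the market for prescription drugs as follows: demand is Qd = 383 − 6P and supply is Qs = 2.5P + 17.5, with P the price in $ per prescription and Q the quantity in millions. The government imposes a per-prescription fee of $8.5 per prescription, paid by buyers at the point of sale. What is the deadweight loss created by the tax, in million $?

Before the tax: set 383 − 6P = 2.5P + 17.5 → P* = $43, Q* = 125.
With the tax collected from buyers, demand (in seller-price terms) shifts: Qd = 383 − 6(P + 8.5).
Solving gives Q = 110 with buyers paying $45.5 and producers receiving $37 (the $8.5 wedge).
Quantity falls by |ΔQ| = |125 − 110| = 15.
DWL = ½ · t · |ΔQ| = ½ · 8.5 · 15 = $63.75.

Deadweight loss = $63.75 million.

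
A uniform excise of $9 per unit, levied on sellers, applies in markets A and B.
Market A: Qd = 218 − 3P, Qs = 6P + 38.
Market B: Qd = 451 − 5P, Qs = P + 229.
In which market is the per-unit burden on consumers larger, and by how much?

Market A, by $4.5.

Market A: pre-tax P* = $20, Q* = 158; post-tax Q = 140; per-unit burden on consumers = $6.
Market B: pre-tax P* = $37, Q* = 266; post-tax Q = 258.5; per-unit burden on consumers = $1.5.
Difference: $6 vs $1.5 → market A is larger by $4.5.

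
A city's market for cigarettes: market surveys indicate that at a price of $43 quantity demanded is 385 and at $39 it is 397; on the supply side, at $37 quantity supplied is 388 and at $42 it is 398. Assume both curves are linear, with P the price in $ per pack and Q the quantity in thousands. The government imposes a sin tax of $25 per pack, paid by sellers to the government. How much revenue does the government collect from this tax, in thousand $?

Demand slope: (397 − 385)/(39 − 43) = -3, so Qd = 514 − 3P.
Supply slope: (398 − 388)/(42 − 37) = 2, so Qs = 2P + 314.
Before the tax: set 514 − 3P = 2P + 314 → P* = $40, Q* = 394.
With the tax collected from sellers, supply shifts: Qs = 2(P − 25) + 314.
New equilibrium: buyers pay $50, sellers receive $25, Q = 364. (Wedge: Pb − Ps = 25.)
Revenue = t · Q = 25 · 364 = $9100.

Tax revenue = $9100 thousand.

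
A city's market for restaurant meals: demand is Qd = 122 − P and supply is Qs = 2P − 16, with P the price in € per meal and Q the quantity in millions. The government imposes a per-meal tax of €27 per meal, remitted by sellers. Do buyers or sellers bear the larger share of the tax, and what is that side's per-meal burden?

Buyers bear the larger share: €18 per meal.

Without the tax, 122 − P = 2P − 16 gives 3P = 138, so P* = €46 and Q* = 76.
With the tax collected from sellers, supply shifts: Qs = 2(P − 27) − 16.
Solving gives Q = 58 with buyers paying €64 and sellers receiving €37 (the €27 wedge).
Per-meal burden: buyers €18, sellers €9.
Buyers take the larger share because demand is less price-elastic here (demand slope 1 vs supply slope 2).
The less price-elastic side of the market bears the larger share of a per-unit tax.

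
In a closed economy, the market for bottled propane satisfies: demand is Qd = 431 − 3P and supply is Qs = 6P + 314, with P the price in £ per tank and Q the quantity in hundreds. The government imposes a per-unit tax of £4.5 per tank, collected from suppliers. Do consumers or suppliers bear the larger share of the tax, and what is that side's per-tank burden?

Without the tax, 431 − 3P = 6P + 314 gives 9P = 117, so P* = £13 and Q* = 392.
With the tax collected from suppliers, supply shifts: Qs = 6(P − 4.5) + 314.
New equilibrium: consumers pay £16, suppliers receive £11.5, Q = 383. (Wedge: Pb − Ps = 4.5.)
Per-tank burden: consumers £3, suppliers £1.5.
Consumers take the larger share because demand is less price-elastic here (demand slope 3 vs supply slope 6).

Consumers bear the larger share: £3 per tank.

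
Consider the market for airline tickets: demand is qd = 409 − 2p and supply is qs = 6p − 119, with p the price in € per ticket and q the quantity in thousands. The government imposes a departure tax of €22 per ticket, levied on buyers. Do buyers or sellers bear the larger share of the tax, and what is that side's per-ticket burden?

Before the tax: set 409 − 2p = 6p − 119 → p* = €66, q* = 277.
With the tax collected from buyers, demand (in seller-price terms) shifts: qd = 409 − 2(p + 22).
Solving gives q = 244 with buyers paying €82.5 and sellers receiving €60.5 (the €22 wedge).
Per-ticket burden: buyers €16.5, sellers €5.5.
Buyers take the larger share because demand is less price-elastic here (demand slope 2 vs supply slope 6).

Buyers bear the larger share: €16.5 per ticket.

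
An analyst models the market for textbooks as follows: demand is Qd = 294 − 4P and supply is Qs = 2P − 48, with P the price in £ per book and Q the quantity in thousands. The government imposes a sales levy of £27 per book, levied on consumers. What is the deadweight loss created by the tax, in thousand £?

Deadweight loss = £486 thousand.

Before the tax: set 294 − 4P = 2P − 48 → P* = £57, Q* = 66.
With the tax collected from consumers, demand (in seller-price terms) shifts: Qd = 294 − 4(P + 27).
New equilibrium: consumers pay £66, sellers receive £39, Q = 30. (Wedge: Pb − Ps = 27.)
Quantity falls by |ΔQ| = |66 − 30| = 36.
DWL = ½ · t · |ΔQ| = ½ · 27 · 36 = £486.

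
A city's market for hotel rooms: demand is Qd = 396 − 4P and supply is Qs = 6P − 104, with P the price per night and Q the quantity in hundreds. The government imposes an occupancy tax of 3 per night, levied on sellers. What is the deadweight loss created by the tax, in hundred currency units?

Deadweight loss = 10.8 hundred.

Before the tax: set 396 − 4P = 6P − 104 → P* = 50, Q* = 196.
With the tax collected from sellers, supply shifts: Qs = 6(P − 3) − 104.
Solving gives Q = 188.8 with buyers paying 51.8 and sellers receiving 48.8 (the 3 wedge).
Quantity falls by |ΔQ| = |196 − 188.8| = 7.2.
DWL = ½ · t · |ΔQ| = ½ · 3 · 7.2 = 10.8.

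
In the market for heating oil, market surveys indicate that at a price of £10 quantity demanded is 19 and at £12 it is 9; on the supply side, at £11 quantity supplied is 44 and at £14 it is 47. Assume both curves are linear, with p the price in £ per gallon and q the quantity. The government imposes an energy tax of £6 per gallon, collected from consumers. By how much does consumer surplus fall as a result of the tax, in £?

Consumer surplus falls by £36.5.

Demand slope: (9 − 19)/(12 − 10) = -5, so qd = 69 − 5p.
Supply slope: (47 − 44)/(14 − 11) = 1, so qs = p + 33.
Before the tax: set 69 − 5p = p + 33 → p* = £6, q* = 39.
With the tax collected from consumers, demand (in seller-price terms) shifts: qd = 69 − 5(p + 6).
Solving gives q = 34 with consumers paying £7 and producers receiving £1 (the £6 wedge).
ΔCS is the trapezoid between Q = 34 and Q = 39 of height £1: ½ · (39 + 34) · 1 = £36.5.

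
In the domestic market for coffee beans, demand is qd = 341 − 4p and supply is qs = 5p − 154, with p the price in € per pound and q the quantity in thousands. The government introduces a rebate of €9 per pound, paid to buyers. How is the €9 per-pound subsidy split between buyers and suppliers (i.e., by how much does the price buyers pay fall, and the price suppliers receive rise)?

Without the subsidy, 341 − 4p = 5p − 154 gives 9p = 495, so p* = €55 and q* = 121.
With a per-unit subsidy paid to buyers, each effectively pays p − 9, so demand becomes qd = 341 − 4(p − 9).
Solving gives q = 141 with buyers paying €50 and suppliers receiving €59 (the €9 wedge).
Gain to buyers: €5; to suppliers: €4. (They sum to €9.)

Buyers gain €5 per pound; suppliers gain €4 per pound.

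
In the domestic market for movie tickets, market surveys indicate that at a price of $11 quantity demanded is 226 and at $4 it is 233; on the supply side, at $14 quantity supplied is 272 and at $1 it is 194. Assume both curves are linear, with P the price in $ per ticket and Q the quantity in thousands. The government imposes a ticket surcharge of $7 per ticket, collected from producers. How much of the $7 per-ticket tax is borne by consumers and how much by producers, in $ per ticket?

Demand slope: (233 − 226)/(4 − 11) = -1, so Qd = 237 − P.
Supply slope: (194 − 272)/(1 − 14) = 6, so Qs = 6P + 188.
Before the tax: set 237 − P = 6P + 188 → P* = $7, Q* = 230.
With the tax collected from producers, supply shifts: Qs = 6(P − 7) + 188.
New equilibrium: consumers pay $13, producers receive $6, Q = 224. (Wedge: Pb − Ps = 7.)
Burden on consumers: $6; on producers: $1. (They sum to $7.)

Consumers bear $6 per ticket; producers bear $1 per ticket.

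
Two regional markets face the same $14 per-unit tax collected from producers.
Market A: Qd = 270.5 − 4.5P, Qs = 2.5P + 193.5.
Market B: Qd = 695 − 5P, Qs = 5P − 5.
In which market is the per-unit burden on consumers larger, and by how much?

Market A: pre-tax P* = $11, Q* = 221; post-tax Q = 198.5; per-unit burden on consumers = $5.
Market B: pre-tax P* = $70, Q* = 345; post-tax Q = 310; per-unit burden on consumers = $7.
Difference: $5 vs $7 → market B is larger by $2.

Market B, by $2.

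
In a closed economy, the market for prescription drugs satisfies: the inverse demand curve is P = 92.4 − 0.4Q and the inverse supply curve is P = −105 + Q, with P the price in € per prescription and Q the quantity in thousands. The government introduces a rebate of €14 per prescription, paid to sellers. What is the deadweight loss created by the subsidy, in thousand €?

Rewrite in direct form: Qd = 231 − 2.5P and Qs = P + 105.
Before the subsidy: set 231 − 2.5P = P + 105 → P* = €36, Q* = 141.
With a per-unit subsidy paid to sellers, each receives P + 14 per unit sold, so supply becomes Qs = (P + 14) + 105.
New equilibrium: consumers pay €32, sellers receive €46, Q = 151. (Wedge: Pb − Ps = −14.)
Quantity rises by |ΔQ| = |141 − 151| = 10.
DWL = ½ · t · |ΔQ| = ½ · 14 · 10 = €70.

Deadweight loss = €70 thousand.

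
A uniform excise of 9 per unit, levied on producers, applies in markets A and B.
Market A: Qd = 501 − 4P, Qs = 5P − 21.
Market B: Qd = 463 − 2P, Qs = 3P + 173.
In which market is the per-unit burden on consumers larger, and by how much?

Market A: pre-tax P* = 58, Q* = 269; post-tax Q = 249; per-unit burden on consumers = 5.
Market B: pre-tax P* = 58, Q* = 347; post-tax Q = 336.2; per-unit burden on consumers = 5.4.
Difference: 5 vs 5.4 → market B is larger by 0.4.

Market B, by 0.4.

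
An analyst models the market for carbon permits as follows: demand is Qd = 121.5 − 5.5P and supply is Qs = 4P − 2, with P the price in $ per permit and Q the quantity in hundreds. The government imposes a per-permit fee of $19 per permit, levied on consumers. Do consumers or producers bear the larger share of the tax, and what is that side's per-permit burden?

Producers bear the larger share: $11 per permit.

Without the tax, 121.5 − 5.5P = 4P − 2 gives 9.5P = 123.5, so P* = $13 and Q* = 50.
With the tax collected from consumers, demand (in seller-price terms) shifts: Qd = 121.5 − 5.5(P + 19).
New equilibrium: consumers pay $21, producers receive $2, Q = 6. (Wedge: Pb − Ps = 19.)
Per-permit burden: consumers $8, producers $11.
Producers take the larger share because supply is less price-elastic here (demand slope 5.5 vs supply slope 4).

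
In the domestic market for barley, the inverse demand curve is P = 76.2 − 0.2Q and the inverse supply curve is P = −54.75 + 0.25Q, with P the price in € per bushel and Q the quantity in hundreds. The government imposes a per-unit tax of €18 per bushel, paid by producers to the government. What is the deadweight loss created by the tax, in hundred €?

Deadweight loss = €360 hundred.

Rewrite in direct form: Qd = 381 − 5P and Qs = 4P + 219.
Without the tax, 381 − 5P = 4P + 219 gives 9P = 162, so P* = €18 and Q* = 291.
With the tax collected from producers, supply shifts: Qs = 4(P − 18) + 219.
New equilibrium: buyers pay €26, producers receive €8, Q = 251. (Wedge: Pb − Ps = 18.)
Quantity falls by |ΔQ| = |291 − 251| = 40.
DWL = ½ · t · |ΔQ| = ½ · 18 · 40 = €360.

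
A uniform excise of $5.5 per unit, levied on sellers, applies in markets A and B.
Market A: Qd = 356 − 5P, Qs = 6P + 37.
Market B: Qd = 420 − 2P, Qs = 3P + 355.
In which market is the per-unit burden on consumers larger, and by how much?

Market B, by $0.3.

Market A: pre-tax P* = $29, Q* = 211; post-tax Q = 196; per-unit burden on consumers = $3.
Market B: pre-tax P* = $13, Q* = 394; post-tax Q = 387.4; per-unit burden on consumers = $3.3.
Difference: $3 vs $3.3 → market B is larger by $0.3.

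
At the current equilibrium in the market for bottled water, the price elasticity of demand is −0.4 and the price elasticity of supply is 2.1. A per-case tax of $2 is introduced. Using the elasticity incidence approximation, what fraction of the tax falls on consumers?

Incidence ratio: consumers' share ≈ εs / (εs + |εd|) = 2.1 / (2.1 + 0.4) = 0.84.
Supply is the more elastic side, so consumers bear the larger share.

Consumers' share ≈ 0.84.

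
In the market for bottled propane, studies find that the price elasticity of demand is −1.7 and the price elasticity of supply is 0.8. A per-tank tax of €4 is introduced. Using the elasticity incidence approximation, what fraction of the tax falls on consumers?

Consumers' share ≈ 0.32.

Incidence ratio: consumers' share ≈ εs / (εs + |εd|) = 0.8 / (0.8 + 1.7) = 0.32.
Supply is the less elastic side, so consumers bear the smaller share.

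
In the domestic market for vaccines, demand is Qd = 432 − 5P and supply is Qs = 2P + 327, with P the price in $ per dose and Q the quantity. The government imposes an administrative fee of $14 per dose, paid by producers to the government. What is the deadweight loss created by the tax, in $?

Deadweight loss = $140.

Before the tax: set 432 − 5P = 2P + 327 → P* = $15, Q* = 357.
With the tax collected from producers, supply shifts: Qs = 2(P − 14) + 327.
Solving gives Q = 337 with buyers paying $19 and producers receiving $5 (the $14 wedge).
Quantity falls by |ΔQ| = |357 − 337| = 20.
DWL = ½ · t · |ΔQ| = ½ · 14 · 20 = $140.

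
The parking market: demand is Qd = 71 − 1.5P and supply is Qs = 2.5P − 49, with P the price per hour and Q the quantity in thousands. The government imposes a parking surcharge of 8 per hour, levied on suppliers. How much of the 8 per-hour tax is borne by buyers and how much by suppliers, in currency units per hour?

Buyers bear 5 per hour; suppliers bear 3 per hour.

Without the tax, 71 − 1.5P = 2.5P − 49 gives 4P = 120, so P* = 30 and Q* = 26.
With the tax collected from suppliers, supply shifts: Qs = 2.5(P − 8) − 49.
New equilibrium: buyers pay 35, suppliers receive 27, Q = 18.5. (Wedge: Pb − Ps = 8.)
Burden on buyers: 5; on suppliers: 3. (They sum to 8.)
The less price-elastic side of the market bears the larger share of a per-unit tax.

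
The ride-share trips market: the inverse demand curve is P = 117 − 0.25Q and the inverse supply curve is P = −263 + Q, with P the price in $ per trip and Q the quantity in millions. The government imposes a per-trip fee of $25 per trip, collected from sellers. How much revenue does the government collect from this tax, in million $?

Tax revenue = $7100 million.

Rewrite in direct form: Qd = 468 − 4P and Qs = P + 263.
Before the tax: set 468 − 4P = P + 263 → P* = $41, Q* = 304.
With the tax collected from sellers, supply shifts: Qs = (P − 25) + 263.
New equilibrium: consumers pay $46, sellers receive $21, Q = 284. (Wedge: Pb − Ps = 25.)
Revenue = t · Q = 25 · 284 = $7100.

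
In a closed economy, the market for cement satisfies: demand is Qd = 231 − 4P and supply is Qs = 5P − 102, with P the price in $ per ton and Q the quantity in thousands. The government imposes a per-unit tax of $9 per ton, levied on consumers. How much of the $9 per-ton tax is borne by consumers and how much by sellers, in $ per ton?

Without the tax, 231 − 4P = 5P − 102 gives 9P = 333, so P* = $37 and Q* = 83.
With the tax collected from consumers, demand (in seller-price terms) shifts: Qd = 231 − 4(P + 9).
Solving gives Q = 63 with consumers paying $42 and sellers receiving $33 (the $9 wedge).
Burden on consumers: $5; on sellers: $4. (They sum to $9.)
The less price-elastic side of the market bears the larger share of a per-unit tax.

Consumers bear $5 per ton; sellers bear $4 per ton.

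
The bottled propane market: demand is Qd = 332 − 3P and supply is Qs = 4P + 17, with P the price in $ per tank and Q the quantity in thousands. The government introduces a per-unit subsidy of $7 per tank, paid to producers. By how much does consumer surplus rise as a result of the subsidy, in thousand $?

Before the subsidy: set 332 − 3P = 4P + 17 → P* = $45, Q* = 197.
With a per-unit subsidy paid to producers, each receives P + 7 per unit sold, so supply becomes Qs = 4(P + 7) + 17.
New equilibrium: buyers pay $41, producers receive $48, Q = 209. (Wedge: Pb − Ps = −7.)
ΔCS is the trapezoid between Q = 209 and Q = 197 of height $4: ½ · (197 + 209) · 4 = $812.

Consumer surplus rises by $812 thousand.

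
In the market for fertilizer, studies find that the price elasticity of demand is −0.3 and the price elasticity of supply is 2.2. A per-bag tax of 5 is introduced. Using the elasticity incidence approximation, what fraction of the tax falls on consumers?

Consumers' share ≈ 0.88.

Incidence ratio: consumers' share ≈ εs / (εs + |εd|) = 2.2 / (2.2 + 0.3) = 0.88.
Supply is the more elastic side, so consumers bear the larger share.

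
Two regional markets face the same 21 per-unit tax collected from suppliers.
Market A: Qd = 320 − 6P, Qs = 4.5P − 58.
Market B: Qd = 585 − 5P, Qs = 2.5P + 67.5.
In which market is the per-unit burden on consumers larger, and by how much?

Market A: pre-tax P* = 36, Q* = 104; post-tax Q = 50; per-unit burden on consumers = 9.
Market B: pre-tax P* = 69, Q* = 240; post-tax Q = 205; per-unit burden on consumers = 7.
Difference: 9 vs 7 → market A is larger by 2.

Market A, by 2.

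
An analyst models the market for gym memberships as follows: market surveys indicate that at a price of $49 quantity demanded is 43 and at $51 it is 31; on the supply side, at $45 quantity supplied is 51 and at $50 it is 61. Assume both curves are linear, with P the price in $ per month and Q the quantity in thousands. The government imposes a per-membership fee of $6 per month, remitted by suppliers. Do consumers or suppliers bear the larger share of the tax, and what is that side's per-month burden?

Demand slope: (31 − 43)/(51 − 49) = -6, so Qd = 337 − 6P.
Supply slope: (61 − 51)/(50 − 45) = 2, so Qs = 2P − 39.
Without the tax, 337 − 6P = 2P − 39 gives 8P = 376, so P* = $47 and Q* = 55.
With the tax collected from suppliers, supply shifts: Qs = 2(P − 6) − 39.
Solving gives Q = 46 with consumers paying $48.5 and suppliers receiving $42.5 (the $6 wedge).
Per-month burden: consumers $1.5, suppliers $4.5.
Suppliers take the larger share because supply is less price-elastic here (demand slope 6 vs supply slope 2).

Suppliers bear the larger share: $4.5 per month.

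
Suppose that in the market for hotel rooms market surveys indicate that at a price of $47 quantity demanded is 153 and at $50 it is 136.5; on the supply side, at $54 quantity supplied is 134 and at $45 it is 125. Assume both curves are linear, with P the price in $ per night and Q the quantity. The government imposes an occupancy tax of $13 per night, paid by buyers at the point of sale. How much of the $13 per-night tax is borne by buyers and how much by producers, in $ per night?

Demand slope: (136.5 − 153)/(50 − 47) = -5.5, so Qd = 411.5 − 5.5P.
Supply slope: (125 − 134)/(45 − 54) = 1, so Qs = P + 80.
Without the tax, 411.5 − 5.5P = P + 80 gives 6.5P = 331.5, so P* = $51 and Q* = 131.
With the tax collected from buyers, demand (in seller-price terms) shifts: Qd = 411.5 − 5.5(P + 13).
Solving gives Q = 120 with buyers paying $53 and producers receiving $40 (the $13 wedge).
Burden on buyers: $2; on producers: $11. (They sum to $13.)

Buyers bear $2 per night; producers bear $11 per night.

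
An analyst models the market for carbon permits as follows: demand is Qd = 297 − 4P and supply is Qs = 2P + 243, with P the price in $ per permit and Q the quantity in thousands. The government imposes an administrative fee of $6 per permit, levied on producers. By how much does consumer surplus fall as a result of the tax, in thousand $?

Consumer surplus falls by $514 thousand.

Without the tax, 297 − 4P = 2P + 243 gives 6P = 54, so P* = $9 and Q* = 261.
With the tax collected from producers, supply shifts: Qs = 2(P − 6) + 243.
New equilibrium: consumers pay $11, producers receive $5, Q = 253. (Wedge: Pb − Ps = 6.)
ΔCS is the trapezoid between Q = 253 and Q = 261 of height $2: ½ · (261 + 253) · 2 = $514.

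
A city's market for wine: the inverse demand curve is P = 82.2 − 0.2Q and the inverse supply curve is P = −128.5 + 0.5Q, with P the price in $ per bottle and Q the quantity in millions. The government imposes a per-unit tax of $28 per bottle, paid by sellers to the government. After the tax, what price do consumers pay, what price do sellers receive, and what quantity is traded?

Consumers pay $30; sellers receive $2; quantity = 261.

Rewrite in direct form: Qd = 411 − 5P and Qs = 2P + 257.
Before the tax: set 411 − 5P = 2P + 257 → P* = $22, Q* = 301.
With the tax collected from sellers, supply shifts: Qs = 2(P − 28) + 257.
Solving gives Q = 261 with consumers paying $30 and sellers receiving $2 (the $28 wedge).
The less price-elastic side of the market bears the larger share of a per-unit tax.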